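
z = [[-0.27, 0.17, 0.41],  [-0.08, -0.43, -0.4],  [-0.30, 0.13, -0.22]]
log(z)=[[(-0.58+0.75j), (0.71+0.74j), (2.2-0.16j)], [(-0.97+2.21j), -1.78+2.19j, -1.99-0.47j], [-1.35-0.95j, (0.92-0.94j), (-0.18+0.2j)]]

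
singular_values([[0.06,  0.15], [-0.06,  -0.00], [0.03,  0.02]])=[0.17, 0.06]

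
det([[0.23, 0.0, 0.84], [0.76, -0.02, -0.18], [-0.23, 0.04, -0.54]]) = 0.026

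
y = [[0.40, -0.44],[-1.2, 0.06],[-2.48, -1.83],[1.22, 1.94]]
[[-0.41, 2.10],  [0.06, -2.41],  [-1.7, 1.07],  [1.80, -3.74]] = y @[[0.00, 1.85], [0.93, -3.09]]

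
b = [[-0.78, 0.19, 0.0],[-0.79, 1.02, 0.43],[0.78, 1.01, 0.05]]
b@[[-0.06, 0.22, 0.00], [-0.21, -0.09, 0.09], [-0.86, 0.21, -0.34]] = [[0.01, -0.19, 0.02], [-0.54, -0.18, -0.05], [-0.30, 0.09, 0.07]]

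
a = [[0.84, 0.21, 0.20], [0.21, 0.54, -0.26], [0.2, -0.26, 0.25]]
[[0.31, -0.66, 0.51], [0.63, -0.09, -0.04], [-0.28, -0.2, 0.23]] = a @ [[0.22, -0.92, 0.33], [0.92, 0.31, 0.24], [-0.32, 0.25, 0.91]]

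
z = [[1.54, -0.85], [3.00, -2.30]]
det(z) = -0.99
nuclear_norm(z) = 4.40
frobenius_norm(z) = 4.17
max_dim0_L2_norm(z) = 3.37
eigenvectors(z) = [[0.71, 0.27], [0.71, 0.96]]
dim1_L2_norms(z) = [1.76, 3.78]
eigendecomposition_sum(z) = [[0.96, -0.27],[0.97, -0.27]] + [[0.58, -0.58], [2.03, -2.03]]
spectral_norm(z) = 4.16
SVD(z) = [[-0.42, -0.91], [-0.91, 0.42]] @ diag([4.162608236758762, 0.23831212152994383]) @ [[-0.81, 0.59],[-0.59, -0.81]]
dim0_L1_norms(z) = [4.54, 3.15]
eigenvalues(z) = [0.69, -1.45]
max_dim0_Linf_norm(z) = 3.0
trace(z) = -0.76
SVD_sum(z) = [[1.41, -1.03], [3.06, -2.22]] + [[0.13, 0.18], [-0.06, -0.08]]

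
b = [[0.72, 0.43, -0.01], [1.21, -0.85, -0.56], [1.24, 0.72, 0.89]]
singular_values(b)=[1.91, 1.5, 0.36]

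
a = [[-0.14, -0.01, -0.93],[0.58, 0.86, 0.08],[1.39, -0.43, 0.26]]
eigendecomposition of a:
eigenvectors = [[0.08-0.60j, 0.08+0.60j, (-0.18+0j)],[-0.19+0.15j, (-0.19-0.15j), (-0.96+0j)],[-0.76+0.00j, (-0.76-0j), (0.23+0j)]]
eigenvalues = [(0.01+1.17j), (0.01-1.17j), (0.95+0j)]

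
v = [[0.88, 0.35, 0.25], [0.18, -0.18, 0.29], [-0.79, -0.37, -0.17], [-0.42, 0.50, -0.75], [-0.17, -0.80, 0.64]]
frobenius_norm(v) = 1.99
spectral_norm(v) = 1.43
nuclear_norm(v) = 2.82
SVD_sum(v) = [[0.58, -0.12, 0.49], [0.26, -0.05, 0.22], [-0.49, 0.10, -0.41], [-0.66, 0.13, -0.56], [0.3, -0.06, 0.26]] + [[0.30, 0.47, -0.24], [-0.08, -0.13, 0.07], [-0.3, -0.47, 0.24], [0.24, 0.37, -0.19], [-0.47, -0.74, 0.39]] + [[-0.00, 0.0, 0.0],[-0.00, 0.0, 0.00],[-0.0, 0.0, 0.00],[0.00, -0.00, -0.00],[0.0, -0.0, -0.0]]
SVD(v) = [[-0.54, -0.44, -0.0], [-0.24, 0.12, -0.44], [0.45, 0.44, -0.48], [0.61, -0.35, 0.46], [-0.28, 0.69, 0.61]] @ diag([1.434101596990535, 1.381646309266808, 0.0024669006068597987]) @ [[-0.75, 0.15, -0.64], [-0.49, -0.77, 0.4], [0.43, -0.62, -0.66]]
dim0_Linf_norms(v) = [0.88, 0.8, 0.75]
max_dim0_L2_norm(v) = 1.28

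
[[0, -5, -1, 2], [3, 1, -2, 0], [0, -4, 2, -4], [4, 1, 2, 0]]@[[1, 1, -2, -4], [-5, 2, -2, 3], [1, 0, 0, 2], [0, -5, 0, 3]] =[[24, -20, 10, -11], [-4, 5, -8, -13], [22, 12, 8, -20], [1, 6, -10, -9]]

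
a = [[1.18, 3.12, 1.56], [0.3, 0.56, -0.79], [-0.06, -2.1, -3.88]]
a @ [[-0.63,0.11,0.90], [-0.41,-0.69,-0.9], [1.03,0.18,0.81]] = [[-0.42, -1.74, -0.48], [-1.23, -0.50, -0.87], [-3.10, 0.74, -1.31]]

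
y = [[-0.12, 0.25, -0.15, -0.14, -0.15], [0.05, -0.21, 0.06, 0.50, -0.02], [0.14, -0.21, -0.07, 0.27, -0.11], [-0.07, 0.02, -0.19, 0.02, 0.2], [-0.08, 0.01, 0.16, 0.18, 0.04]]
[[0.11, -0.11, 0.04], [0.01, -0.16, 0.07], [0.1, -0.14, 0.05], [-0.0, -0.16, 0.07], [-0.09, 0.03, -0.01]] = y@[[-0.03,  -0.16,  0.07],  [-0.10,  -0.38,  0.16],  [-0.45,  0.76,  -0.29],  [0.01,  -0.55,  0.23],  [-0.43,  -0.05,  0.04]]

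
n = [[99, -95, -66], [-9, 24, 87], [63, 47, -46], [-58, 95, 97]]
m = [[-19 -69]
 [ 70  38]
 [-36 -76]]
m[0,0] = -19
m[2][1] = -76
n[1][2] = 87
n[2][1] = 47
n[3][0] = -58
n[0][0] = 99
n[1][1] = 24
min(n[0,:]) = -95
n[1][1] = 24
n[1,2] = 87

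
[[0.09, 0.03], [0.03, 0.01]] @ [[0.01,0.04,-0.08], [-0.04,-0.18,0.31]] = [[-0.00, -0.00, 0.0], [-0.00, -0.0, 0.0]]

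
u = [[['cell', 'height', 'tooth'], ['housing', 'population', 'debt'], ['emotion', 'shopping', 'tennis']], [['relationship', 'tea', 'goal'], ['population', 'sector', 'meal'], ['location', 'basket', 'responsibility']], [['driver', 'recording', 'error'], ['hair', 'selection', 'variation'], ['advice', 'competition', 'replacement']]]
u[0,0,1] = 'height'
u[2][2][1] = 'competition'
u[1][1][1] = 'sector'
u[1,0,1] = 'tea'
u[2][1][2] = 'variation'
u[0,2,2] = 'tennis'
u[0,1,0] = 'housing'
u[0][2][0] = 'emotion'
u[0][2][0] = 'emotion'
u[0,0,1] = 'height'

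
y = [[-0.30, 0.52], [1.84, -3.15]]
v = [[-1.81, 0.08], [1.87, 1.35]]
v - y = [[-1.51,-0.44], [0.03,4.5]]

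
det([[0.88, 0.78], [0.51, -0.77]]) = -1.075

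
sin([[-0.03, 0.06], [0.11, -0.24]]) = [[-0.03, 0.06], [0.11, -0.24]]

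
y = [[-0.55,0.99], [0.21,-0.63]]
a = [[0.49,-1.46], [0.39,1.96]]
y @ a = [[0.12, 2.74], [-0.14, -1.54]]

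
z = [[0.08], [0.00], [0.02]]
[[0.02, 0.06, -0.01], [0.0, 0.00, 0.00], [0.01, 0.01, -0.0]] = z@[[0.29,0.69,-0.18]]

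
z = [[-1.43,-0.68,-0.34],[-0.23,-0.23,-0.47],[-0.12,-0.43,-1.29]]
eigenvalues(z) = [-1.8, -1.16, 0.0]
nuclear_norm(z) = 3.02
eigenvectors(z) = [[0.87, 0.84, 0.36],[0.25, -0.07, -0.89],[0.42, -0.54, 0.26]]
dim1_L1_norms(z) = [2.45, 0.93, 1.84]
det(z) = 0.00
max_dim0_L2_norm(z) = 1.45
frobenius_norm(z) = 2.19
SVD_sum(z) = [[-0.97, -0.65, -0.87], [-0.36, -0.24, -0.32], [-0.69, -0.47, -0.62]] + [[-0.46, -0.03, 0.53], [0.13, 0.01, -0.15], [0.57, 0.04, -0.67]] + [[0.0, -0.0, 0.0], [-0.0, 0.00, -0.00], [0.00, -0.00, 0.00]]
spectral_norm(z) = 1.87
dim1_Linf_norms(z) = [1.43, 0.47, 1.29]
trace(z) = -2.95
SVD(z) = [[-0.78, 0.61, 0.13], [-0.29, -0.17, -0.94], [-0.56, -0.77, 0.31]] @ diag([1.8720666279005544, 1.1438370735225571, 0.001813818182679563]) @ [[0.67, 0.45, 0.60], [-0.65, -0.04, 0.76], [0.36, -0.89, 0.26]]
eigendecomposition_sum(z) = [[-0.92, -0.77, -1.33],[-0.27, -0.22, -0.39],[-0.45, -0.37, -0.65]] + [[-0.51, 0.09, 0.99], [0.04, -0.01, -0.08], [0.33, -0.06, -0.64]] + [[0.00, -0.00, 0.0], [-0.0, 0.0, -0.0], [0.00, -0.00, 0.0]]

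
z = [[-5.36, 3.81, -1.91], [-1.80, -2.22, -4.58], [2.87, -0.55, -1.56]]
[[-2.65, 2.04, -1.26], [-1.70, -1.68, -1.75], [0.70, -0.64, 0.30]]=z @ [[0.37, -0.05, 0.25],[-0.05, 0.53, 0.13],[0.25, 0.13, 0.22]]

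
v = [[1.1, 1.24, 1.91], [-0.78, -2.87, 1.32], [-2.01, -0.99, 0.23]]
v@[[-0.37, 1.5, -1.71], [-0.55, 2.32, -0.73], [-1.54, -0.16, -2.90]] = [[-4.03, 4.22, -8.33],[-0.17, -8.04, -0.40],[0.93, -5.35, 3.49]]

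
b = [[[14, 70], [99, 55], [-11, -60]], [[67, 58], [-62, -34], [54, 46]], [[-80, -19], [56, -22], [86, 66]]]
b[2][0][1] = -19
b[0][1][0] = 99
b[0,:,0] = [14, 99, -11]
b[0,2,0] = -11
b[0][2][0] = -11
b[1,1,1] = -34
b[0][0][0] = 14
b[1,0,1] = 58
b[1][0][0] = 67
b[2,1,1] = -22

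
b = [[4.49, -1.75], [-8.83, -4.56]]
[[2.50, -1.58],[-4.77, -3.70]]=b @ [[0.55, -0.02], [-0.02, 0.85]]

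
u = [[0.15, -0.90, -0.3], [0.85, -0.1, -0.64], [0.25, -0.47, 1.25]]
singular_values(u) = [1.47, 1.13, 0.69]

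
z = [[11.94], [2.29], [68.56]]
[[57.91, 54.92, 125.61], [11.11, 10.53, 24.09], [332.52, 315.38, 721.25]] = z @ [[4.85, 4.60, 10.52]]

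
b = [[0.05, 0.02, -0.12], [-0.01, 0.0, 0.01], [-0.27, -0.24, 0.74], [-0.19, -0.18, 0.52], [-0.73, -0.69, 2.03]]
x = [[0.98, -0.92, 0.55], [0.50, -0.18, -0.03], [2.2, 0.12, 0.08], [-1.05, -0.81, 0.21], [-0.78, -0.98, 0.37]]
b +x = [[1.03, -0.90, 0.43],[0.49, -0.18, -0.02],[1.93, -0.12, 0.82],[-1.24, -0.99, 0.73],[-1.51, -1.67, 2.40]]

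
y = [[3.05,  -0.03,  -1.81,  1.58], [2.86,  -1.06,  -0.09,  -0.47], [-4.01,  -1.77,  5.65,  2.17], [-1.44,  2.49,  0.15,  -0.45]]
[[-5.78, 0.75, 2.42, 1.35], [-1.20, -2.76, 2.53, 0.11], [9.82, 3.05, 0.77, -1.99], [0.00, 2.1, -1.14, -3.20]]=y @ [[-0.74, -0.44, 1.04, -0.48], [-0.64, 0.83, 0.17, -1.43], [1.3, -0.02, 0.77, -1.26], [-0.75, 1.32, 0.41, 0.31]]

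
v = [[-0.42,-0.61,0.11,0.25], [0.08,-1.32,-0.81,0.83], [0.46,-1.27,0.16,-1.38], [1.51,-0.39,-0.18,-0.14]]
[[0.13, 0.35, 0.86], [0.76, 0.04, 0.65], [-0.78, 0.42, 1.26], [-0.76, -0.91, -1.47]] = v @ [[-0.58, -0.70, -1.27], [0.09, -0.24, -0.82], [-0.96, -0.05, -0.22], [0.18, -0.32, -0.61]]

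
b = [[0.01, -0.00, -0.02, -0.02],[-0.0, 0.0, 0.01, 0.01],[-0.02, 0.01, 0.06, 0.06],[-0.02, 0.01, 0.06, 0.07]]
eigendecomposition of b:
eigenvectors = [[0.22,-0.42,-0.68,-0.57], [-0.1,0.88,-0.25,-0.39], [-0.66,-0.22,0.41,-0.59], [-0.71,-0.05,-0.56,0.42]]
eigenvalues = [0.13, -0.0, 0.01, 0.0]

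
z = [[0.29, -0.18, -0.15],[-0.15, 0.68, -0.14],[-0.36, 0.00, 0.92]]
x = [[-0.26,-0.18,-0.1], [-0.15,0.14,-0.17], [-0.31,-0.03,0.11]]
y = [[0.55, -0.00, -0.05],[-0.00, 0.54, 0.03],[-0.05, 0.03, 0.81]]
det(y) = 0.24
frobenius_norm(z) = 1.27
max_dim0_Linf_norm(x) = 0.31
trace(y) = 1.90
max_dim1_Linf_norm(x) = 0.31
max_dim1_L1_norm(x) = 0.54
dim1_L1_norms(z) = [0.62, 0.97, 1.28]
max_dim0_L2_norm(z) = 0.94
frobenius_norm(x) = 0.54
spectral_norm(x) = 0.44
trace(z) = 1.89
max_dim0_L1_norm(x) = 0.72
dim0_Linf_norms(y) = [0.55, 0.54, 0.81]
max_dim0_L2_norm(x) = 0.43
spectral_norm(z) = 1.02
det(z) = 0.11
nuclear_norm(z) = 1.91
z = x + y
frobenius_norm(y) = 1.12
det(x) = -0.02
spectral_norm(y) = 0.82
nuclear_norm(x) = 0.87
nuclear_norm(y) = 1.90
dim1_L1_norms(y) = [0.6, 0.57, 0.89]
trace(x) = -0.01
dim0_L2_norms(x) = [0.43, 0.23, 0.23]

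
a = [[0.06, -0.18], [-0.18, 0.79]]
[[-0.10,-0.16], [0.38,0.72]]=a @ [[-0.97,0.26], [0.26,0.97]]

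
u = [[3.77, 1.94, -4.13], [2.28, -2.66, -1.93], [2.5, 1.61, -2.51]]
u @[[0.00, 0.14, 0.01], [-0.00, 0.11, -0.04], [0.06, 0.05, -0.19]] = [[-0.25, 0.53, 0.74],[-0.12, -0.07, 0.5],[-0.15, 0.4, 0.44]]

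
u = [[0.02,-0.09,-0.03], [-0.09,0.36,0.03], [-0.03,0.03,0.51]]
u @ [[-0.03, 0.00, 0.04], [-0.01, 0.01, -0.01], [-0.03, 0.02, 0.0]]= [[0.0, -0.0, 0.00], [-0.0, 0.0, -0.01], [-0.01, 0.01, -0.00]]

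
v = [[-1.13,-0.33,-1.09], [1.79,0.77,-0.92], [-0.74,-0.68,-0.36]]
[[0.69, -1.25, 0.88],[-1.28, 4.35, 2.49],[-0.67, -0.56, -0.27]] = v@[[-1.69, 2.48, 0.35],[2.65, -1.34, 0.75],[0.32, -1.02, -1.4]]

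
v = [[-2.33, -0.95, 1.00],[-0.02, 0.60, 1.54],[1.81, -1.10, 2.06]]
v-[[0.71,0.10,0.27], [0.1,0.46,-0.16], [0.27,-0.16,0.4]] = [[-3.04, -1.05, 0.73], [-0.12, 0.14, 1.70], [1.54, -0.94, 1.66]]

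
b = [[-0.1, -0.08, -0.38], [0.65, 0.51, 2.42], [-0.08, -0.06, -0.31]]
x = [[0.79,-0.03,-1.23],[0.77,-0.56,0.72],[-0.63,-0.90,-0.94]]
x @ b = [[-0.0, -0.00, 0.01], [-0.50, -0.39, -1.87], [-0.45, -0.35, -1.65]]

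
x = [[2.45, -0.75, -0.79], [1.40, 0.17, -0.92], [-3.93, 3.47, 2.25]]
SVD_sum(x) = [[1.92, -1.35, -1.01], [1.00, -0.7, -0.52], [-4.26, 3.0, 2.24]] + [[0.40, 0.64, -0.09], [0.52, 0.83, -0.12], [0.30, 0.48, -0.07]] + [[0.13, -0.04, 0.31], [-0.12, 0.04, -0.28], [0.03, -0.01, 0.07]]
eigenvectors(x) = [[(0.54+0j), 0.25+0.43j, 0.25-0.43j], [0.55+0.00j, 0.08+0.59j, 0.08-0.59j], [-0.63+0.00j, 0.63+0.00j, 0.63-0.00j]]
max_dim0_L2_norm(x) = 4.84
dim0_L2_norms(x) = [4.84, 3.55, 2.56]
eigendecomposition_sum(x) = [[(4.32-0j), (-3.2+0j), -1.31-0.00j], [(4.37-0j), (-3.24+0j), (-1.33-0j)], [-5.02+0.00j, (3.72-0j), (1.53+0j)]] + [[-0.93+1.05j, (1.22-0.83j), (0.26+0.18j)], [(-1.49+0.73j), (1.7-0.36j), 0.20+0.31j], [(0.54+1.68j), (-0.12-1.85j), 0.36-0.17j]] + [[-0.93-1.05j, 1.22+0.83j, (0.26-0.18j)], [-1.49-0.73j, (1.7+0.36j), (0.2-0.31j)], [0.54-1.68j, -0.12+1.85j, 0.36+0.17j]]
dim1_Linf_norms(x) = [2.45, 1.4, 3.93]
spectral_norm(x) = 6.36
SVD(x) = [[-0.40, -0.55, 0.73], [-0.21, -0.72, -0.66], [0.89, -0.42, 0.17]] @ diag([6.361732432475142, 1.3736618166768293, 0.4627241845830348]) @ [[-0.75, 0.53, 0.4], [-0.53, -0.84, 0.12], [0.4, -0.12, 0.91]]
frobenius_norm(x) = 6.52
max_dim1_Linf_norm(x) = 3.93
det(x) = 4.04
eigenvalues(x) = [(2.61+0j), (1.13+0.52j), (1.13-0.52j)]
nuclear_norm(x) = 8.20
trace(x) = 4.87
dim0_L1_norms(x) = [7.78, 4.39, 3.96]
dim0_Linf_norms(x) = [3.93, 3.47, 2.25]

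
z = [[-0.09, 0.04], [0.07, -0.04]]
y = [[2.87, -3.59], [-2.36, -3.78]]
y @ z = [[-0.51,0.26], [-0.05,0.06]]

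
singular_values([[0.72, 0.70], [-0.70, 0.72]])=[1.0, 1.0]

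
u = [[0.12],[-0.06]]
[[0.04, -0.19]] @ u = [[0.02]]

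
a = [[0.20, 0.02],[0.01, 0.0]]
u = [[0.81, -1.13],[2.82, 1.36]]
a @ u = [[0.22, -0.2], [0.01, -0.01]]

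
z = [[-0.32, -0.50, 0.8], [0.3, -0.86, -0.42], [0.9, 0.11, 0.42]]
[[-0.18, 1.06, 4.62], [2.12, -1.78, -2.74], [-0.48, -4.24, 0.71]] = z@[[0.26, -4.68, -1.64],[-1.77, 0.54, 0.09],[-1.23, -0.21, 5.17]]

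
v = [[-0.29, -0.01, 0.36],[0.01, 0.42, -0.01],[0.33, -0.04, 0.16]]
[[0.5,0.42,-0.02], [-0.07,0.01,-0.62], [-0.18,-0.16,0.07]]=v@[[-0.89, -0.75, 0.06], [-0.14, 0.06, -1.47], [0.67, 0.57, -0.06]]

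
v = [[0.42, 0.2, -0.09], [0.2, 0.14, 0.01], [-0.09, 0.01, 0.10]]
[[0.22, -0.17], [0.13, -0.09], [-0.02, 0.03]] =v @ [[0.27, -0.06], [0.53, -0.61], [0.01, 0.27]]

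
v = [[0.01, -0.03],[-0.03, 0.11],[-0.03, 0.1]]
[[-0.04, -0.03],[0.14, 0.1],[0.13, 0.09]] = v@[[0.42,0.29], [1.40,0.96]]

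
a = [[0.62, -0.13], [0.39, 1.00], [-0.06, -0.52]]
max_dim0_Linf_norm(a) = 1.0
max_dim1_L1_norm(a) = 1.39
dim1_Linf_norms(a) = [0.62, 1.0, 0.52]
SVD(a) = [[-0.09, 0.98], [-0.9, 0.0], [0.43, 0.21]] @ diag([1.191324669385511, 0.6388626864307402]) @ [[-0.36,-0.93], [0.93,-0.36]]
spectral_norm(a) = 1.19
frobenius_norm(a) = 1.35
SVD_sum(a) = [[0.04, 0.10], [0.39, 1.0], [-0.18, -0.47]] + [[0.58, -0.23], [0.0, -0.0], [0.12, -0.05]]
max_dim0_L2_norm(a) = 1.13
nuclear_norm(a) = 1.83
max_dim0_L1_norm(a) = 1.65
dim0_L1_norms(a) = [1.07, 1.65]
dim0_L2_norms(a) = [0.73, 1.13]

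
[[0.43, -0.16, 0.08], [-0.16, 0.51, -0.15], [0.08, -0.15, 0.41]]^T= [[0.43, -0.16, 0.08], [-0.16, 0.51, -0.15], [0.08, -0.15, 0.41]]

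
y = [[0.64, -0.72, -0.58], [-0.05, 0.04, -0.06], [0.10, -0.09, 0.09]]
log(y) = [[-0.35-0.04j, -5.85+3.45j, -3.84+1.98j], [(-0.1-0.04j), -5.85+3.41j, (-2.31+1.95j)], [(0.28+0j), 0.18-0.41j, (-1.73-0.23j)]]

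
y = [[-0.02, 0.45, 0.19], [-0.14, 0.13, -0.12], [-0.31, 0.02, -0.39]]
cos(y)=[[1.06, -0.03, 0.07], [-0.01, 1.02, -0.00], [-0.06, 0.07, 0.95]]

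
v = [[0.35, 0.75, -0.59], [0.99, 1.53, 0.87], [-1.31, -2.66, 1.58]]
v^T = [[0.35, 0.99, -1.31], [0.75, 1.53, -2.66], [-0.59, 0.87, 1.58]]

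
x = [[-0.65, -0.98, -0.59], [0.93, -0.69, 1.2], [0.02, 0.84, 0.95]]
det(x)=1.455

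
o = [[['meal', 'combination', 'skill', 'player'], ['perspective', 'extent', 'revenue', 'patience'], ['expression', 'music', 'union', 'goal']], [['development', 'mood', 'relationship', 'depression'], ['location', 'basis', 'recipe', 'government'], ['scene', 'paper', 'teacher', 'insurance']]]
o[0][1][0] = 'perspective'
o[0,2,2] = 'union'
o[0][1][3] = 'patience'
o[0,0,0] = 'meal'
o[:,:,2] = [['skill', 'revenue', 'union'], ['relationship', 'recipe', 'teacher']]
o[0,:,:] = [['meal', 'combination', 'skill', 'player'], ['perspective', 'extent', 'revenue', 'patience'], ['expression', 'music', 'union', 'goal']]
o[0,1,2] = 'revenue'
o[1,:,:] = [['development', 'mood', 'relationship', 'depression'], ['location', 'basis', 'recipe', 'government'], ['scene', 'paper', 'teacher', 'insurance']]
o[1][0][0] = 'development'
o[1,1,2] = 'recipe'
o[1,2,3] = 'insurance'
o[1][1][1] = 'basis'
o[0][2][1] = 'music'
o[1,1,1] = 'basis'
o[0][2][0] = 'expression'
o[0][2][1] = 'music'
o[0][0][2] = 'skill'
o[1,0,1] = 'mood'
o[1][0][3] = 'depression'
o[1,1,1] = 'basis'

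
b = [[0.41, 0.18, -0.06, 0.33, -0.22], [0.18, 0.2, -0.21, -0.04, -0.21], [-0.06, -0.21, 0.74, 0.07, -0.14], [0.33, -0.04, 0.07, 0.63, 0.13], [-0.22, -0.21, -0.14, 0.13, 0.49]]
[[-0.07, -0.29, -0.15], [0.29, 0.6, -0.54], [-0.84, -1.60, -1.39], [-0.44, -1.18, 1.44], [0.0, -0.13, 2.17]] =b@[[-0.71, -1.28, -0.38],[-0.49, 2.13, -0.55],[-1.52, -1.61, -1.68],[0.01, -0.86, 2.01],[-0.96, -0.16, 3.01]]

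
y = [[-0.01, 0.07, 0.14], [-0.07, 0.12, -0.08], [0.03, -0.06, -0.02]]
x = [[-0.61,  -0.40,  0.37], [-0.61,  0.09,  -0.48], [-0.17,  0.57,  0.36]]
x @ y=[[0.05, -0.11, -0.06], [-0.01, -0.0, -0.08], [-0.03, 0.03, -0.08]]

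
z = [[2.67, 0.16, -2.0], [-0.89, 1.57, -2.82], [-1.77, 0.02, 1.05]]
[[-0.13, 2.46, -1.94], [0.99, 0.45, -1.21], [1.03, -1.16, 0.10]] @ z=[[0.90,  3.80,  -8.71],  [4.38,  0.84,  -4.52],  [3.61,  -1.65,  1.32]]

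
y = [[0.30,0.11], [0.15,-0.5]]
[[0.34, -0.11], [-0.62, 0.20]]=y @ [[0.60, -0.20], [1.41, -0.47]]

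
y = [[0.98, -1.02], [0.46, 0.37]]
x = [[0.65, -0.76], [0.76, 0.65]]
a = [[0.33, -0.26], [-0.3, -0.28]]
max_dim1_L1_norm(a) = 0.59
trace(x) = 1.30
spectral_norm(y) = 1.42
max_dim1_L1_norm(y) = 2.0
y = a + x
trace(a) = 0.05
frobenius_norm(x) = 1.41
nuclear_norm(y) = 2.00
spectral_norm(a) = 0.45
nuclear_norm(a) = 0.83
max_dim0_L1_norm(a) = 0.63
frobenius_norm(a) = 0.59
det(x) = 1.00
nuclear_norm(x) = 2.00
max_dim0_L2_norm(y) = 1.09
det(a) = -0.17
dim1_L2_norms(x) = [1.0, 1.0]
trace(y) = 1.35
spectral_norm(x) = 1.00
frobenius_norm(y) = 1.53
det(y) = 0.83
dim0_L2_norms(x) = [1.0, 1.0]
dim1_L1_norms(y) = [2.0, 0.83]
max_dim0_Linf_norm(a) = 0.33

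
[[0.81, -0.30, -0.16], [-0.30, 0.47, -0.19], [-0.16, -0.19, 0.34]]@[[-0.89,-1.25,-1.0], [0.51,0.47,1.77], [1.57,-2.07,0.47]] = [[-1.13, -0.82, -1.42], [0.21, 0.99, 1.04], [0.58, -0.59, -0.02]]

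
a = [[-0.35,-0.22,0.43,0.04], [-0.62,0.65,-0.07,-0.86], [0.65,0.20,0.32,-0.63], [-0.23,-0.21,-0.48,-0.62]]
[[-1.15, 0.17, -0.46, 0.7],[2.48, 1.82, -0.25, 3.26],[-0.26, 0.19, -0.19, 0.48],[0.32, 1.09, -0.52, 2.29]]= a @ [[-0.59, -0.94, 0.35, -1.89], [3.0, 0.13, 0.87, -0.57], [-1.61, -0.18, -0.41, 0.07], [-0.06, -1.32, 0.73, -2.86]]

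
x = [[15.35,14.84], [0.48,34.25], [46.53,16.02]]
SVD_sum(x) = [[17.34, 11.96],[16.34, 11.27],[39.01, 26.92]] + [[-1.99, 2.88], [-15.86, 22.98], [7.52, -10.9]]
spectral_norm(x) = 55.53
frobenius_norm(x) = 63.65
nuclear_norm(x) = 86.63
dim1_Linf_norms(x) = [15.35, 34.25, 46.53]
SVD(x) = [[-0.38, -0.11], [-0.36, -0.9], [-0.85, 0.43]] @ diag([55.53280938996754, 31.095488117370543]) @ [[-0.82, -0.57],[0.57, -0.82]]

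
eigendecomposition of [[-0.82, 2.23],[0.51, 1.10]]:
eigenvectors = [[-0.98, -0.68],[0.21, -0.73]]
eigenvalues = [-1.29, 1.57]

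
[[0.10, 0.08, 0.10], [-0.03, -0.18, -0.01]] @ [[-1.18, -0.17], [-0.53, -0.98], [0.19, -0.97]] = [[-0.14, -0.19], [0.13, 0.19]]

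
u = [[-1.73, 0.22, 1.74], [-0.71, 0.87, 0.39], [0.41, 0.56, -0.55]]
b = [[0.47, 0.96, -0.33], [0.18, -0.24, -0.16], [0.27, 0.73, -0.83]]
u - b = [[-2.20, -0.74, 2.07],  [-0.89, 1.11, 0.55],  [0.14, -0.17, 0.28]]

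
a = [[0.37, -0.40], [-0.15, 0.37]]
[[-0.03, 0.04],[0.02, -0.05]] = a@[[-0.04, -0.07], [0.04, -0.16]]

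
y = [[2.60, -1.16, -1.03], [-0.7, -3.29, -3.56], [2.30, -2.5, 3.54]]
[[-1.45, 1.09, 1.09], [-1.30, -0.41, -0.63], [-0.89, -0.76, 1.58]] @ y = [[-2.03, -4.63, 1.47],[-4.54, 4.43, 0.57],[1.85, -0.42, 9.22]]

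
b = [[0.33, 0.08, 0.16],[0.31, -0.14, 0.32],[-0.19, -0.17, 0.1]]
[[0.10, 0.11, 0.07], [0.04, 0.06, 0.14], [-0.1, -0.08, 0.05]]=b @[[0.27,  0.25,  -0.04], [0.25,  0.24,  0.04], [-0.04,  0.04,  0.5]]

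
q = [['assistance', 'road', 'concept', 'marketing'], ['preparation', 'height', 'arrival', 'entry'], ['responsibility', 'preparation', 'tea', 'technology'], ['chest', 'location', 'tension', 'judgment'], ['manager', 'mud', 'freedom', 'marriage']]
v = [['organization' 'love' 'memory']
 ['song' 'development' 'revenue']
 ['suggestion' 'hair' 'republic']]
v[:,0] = ['organization', 'song', 'suggestion']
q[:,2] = ['concept', 'arrival', 'tea', 'tension', 'freedom']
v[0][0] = 'organization'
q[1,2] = 'arrival'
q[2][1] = 'preparation'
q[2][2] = 'tea'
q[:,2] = ['concept', 'arrival', 'tea', 'tension', 'freedom']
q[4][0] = 'manager'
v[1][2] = 'revenue'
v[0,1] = 'love'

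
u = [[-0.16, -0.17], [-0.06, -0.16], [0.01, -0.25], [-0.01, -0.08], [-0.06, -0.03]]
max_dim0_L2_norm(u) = 0.35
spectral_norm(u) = 0.37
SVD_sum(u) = [[-0.07, -0.20], [-0.06, -0.16], [-0.08, -0.22], [-0.03, -0.07], [-0.02, -0.05]] + [[-0.09, 0.03],[-0.00, 0.0],[0.09, -0.03],[0.02, -0.01],[-0.04, 0.02]]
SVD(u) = [[-0.58, 0.67],[-0.46, 0.02],[-0.63, -0.66],[-0.21, -0.12],[-0.13, 0.33]] @ diag([0.3706057992225403, 0.14124921798941822]) @ [[0.33,0.94],[-0.94,0.33]]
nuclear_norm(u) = 0.51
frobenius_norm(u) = 0.40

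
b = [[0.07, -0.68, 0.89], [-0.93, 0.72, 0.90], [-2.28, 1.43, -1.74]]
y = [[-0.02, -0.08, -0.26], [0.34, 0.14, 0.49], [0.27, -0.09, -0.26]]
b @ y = [[0.01,-0.18,-0.58], [0.51,0.09,0.36], [0.06,0.54,1.75]]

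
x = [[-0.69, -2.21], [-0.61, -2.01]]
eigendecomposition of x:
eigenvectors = [[0.96, 0.74], [-0.29, 0.67]]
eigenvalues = [-0.01, -2.69]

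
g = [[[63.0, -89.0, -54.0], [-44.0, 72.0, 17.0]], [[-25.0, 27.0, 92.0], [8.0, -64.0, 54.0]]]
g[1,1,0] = 8.0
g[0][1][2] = 17.0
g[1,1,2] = 54.0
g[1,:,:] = [[-25.0, 27.0, 92.0], [8.0, -64.0, 54.0]]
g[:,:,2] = [[-54.0, 17.0], [92.0, 54.0]]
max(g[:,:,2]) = 92.0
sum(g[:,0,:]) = 14.0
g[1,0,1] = 27.0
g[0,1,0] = -44.0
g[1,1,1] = -64.0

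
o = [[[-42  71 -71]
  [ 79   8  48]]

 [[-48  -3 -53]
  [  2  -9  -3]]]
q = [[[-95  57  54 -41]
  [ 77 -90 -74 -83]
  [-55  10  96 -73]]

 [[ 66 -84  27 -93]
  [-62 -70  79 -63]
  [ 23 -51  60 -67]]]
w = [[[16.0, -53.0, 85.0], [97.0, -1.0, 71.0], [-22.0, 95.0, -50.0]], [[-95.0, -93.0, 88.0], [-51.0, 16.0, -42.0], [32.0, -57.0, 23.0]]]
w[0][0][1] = -53.0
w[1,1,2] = -42.0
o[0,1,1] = 8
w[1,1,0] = -51.0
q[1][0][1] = -84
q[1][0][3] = -93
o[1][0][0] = -48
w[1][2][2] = 23.0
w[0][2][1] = 95.0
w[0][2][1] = 95.0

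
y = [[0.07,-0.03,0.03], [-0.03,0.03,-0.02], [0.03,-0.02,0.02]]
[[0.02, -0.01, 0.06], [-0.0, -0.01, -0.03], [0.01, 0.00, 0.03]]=y@[[0.41, -0.42, 0.73], [0.37, -0.3, -0.11], [0.17, 0.51, 0.14]]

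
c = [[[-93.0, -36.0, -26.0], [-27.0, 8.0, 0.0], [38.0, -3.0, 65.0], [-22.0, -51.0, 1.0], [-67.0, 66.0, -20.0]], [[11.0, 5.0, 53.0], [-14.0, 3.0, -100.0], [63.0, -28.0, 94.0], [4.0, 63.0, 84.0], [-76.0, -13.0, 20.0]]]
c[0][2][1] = -3.0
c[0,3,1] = -51.0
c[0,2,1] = -3.0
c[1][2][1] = -28.0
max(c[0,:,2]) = 65.0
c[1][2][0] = 63.0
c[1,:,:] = [[11.0, 5.0, 53.0], [-14.0, 3.0, -100.0], [63.0, -28.0, 94.0], [4.0, 63.0, 84.0], [-76.0, -13.0, 20.0]]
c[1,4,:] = [-76.0, -13.0, 20.0]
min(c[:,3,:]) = -51.0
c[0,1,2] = 0.0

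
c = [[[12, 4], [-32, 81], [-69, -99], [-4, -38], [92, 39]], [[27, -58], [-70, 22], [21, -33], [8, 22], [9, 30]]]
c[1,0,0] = 27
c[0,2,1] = -99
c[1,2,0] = 21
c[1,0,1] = -58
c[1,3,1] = 22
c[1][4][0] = 9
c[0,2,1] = -99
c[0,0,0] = 12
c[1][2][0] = 21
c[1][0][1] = -58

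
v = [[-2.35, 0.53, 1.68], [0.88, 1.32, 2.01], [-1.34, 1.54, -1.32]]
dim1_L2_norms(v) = [2.94, 2.56, 2.43]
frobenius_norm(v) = 4.59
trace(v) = -2.35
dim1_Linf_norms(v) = [2.35, 2.01, 1.54]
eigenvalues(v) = [(-2.29+1.37j), (-2.29-1.37j), (2.22+0j)]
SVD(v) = [[-0.89, 0.16, -0.43], [-0.42, -0.68, 0.61], [-0.20, 0.72, 0.67]] @ diag([3.1562894732405122, 2.8271718602963776, 1.7712244446877539]) @ [[0.63, -0.42, -0.66], [-0.68, 0.11, -0.72], [0.37, 0.9, -0.22]]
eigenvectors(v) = [[0.04-0.65j, 0.04+0.65j, (0.22+0j)],[(-0.38+0.02j), -0.38-0.02j, (0.92+0j)],[(0.65+0j), (0.65-0j), 0.32+0.00j]]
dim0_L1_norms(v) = [4.57, 3.39, 5.01]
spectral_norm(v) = 3.16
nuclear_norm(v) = 7.75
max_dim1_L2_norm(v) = 2.94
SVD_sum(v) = [[-1.75,1.17,1.84], [-0.83,0.56,0.87], [-0.39,0.26,0.41]] + [[-0.31, 0.05, -0.33], [1.31, -0.20, 1.38], [-1.39, 0.22, -1.47]] + [[-0.29, -0.69, 0.17], [0.40, 0.97, -0.24], [0.44, 1.06, -0.26]]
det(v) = 15.81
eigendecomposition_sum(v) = [[(-1.18+0.61j),0.04-0.45j,(0.71+0.88j)], [(0.42+0.65j),-0.26+0.00j,(0.47-0.46j)], [(-0.68-1.15j),0.45+0.02j,(-0.84+0.76j)]] + [[(-1.18-0.61j), (0.04+0.45j), (0.71-0.88j)],  [0.42-0.65j, -0.26-0.00j, (0.47+0.46j)],  [(-0.68+1.15j), (0.45-0.02j), -0.84-0.76j]] + [[0.01+0.00j, (0.45+0j), 0.26+0.00j], [0.04+0.00j, (1.85+0j), (1.07+0j)], [0.01+0.00j, (0.63+0j), 0.37+0.00j]]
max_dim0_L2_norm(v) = 2.93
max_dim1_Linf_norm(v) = 2.35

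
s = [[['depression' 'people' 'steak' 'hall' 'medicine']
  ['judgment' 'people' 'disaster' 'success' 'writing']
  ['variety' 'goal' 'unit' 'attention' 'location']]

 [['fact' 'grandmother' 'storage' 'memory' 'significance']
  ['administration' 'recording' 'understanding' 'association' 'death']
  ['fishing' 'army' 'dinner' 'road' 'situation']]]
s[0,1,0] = 'judgment'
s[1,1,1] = 'recording'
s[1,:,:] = [['fact', 'grandmother', 'storage', 'memory', 'significance'], ['administration', 'recording', 'understanding', 'association', 'death'], ['fishing', 'army', 'dinner', 'road', 'situation']]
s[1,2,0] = 'fishing'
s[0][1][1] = 'people'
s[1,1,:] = ['administration', 'recording', 'understanding', 'association', 'death']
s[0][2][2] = 'unit'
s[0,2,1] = 'goal'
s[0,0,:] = ['depression', 'people', 'steak', 'hall', 'medicine']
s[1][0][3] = 'memory'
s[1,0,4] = 'significance'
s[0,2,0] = 'variety'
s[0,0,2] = 'steak'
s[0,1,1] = 'people'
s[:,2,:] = [['variety', 'goal', 'unit', 'attention', 'location'], ['fishing', 'army', 'dinner', 'road', 'situation']]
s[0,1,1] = 'people'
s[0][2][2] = 'unit'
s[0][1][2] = 'disaster'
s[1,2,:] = ['fishing', 'army', 'dinner', 'road', 'situation']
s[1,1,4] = 'death'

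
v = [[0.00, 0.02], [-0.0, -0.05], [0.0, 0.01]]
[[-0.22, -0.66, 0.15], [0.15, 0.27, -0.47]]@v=[[0.0, 0.03], [0.0, -0.02]]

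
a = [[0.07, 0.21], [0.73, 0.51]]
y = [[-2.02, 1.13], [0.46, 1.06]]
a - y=[[2.09,  -0.92], [0.27,  -0.55]]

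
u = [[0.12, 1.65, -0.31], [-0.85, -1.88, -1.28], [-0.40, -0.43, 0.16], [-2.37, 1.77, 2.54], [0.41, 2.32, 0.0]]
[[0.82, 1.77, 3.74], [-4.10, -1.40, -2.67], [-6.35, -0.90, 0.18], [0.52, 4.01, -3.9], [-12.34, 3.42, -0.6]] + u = [[0.94, 3.42, 3.43],  [-4.95, -3.28, -3.95],  [-6.75, -1.33, 0.34],  [-1.85, 5.78, -1.36],  [-11.93, 5.74, -0.60]]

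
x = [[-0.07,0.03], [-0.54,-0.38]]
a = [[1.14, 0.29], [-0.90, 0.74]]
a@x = [[-0.24, -0.08], [-0.34, -0.31]]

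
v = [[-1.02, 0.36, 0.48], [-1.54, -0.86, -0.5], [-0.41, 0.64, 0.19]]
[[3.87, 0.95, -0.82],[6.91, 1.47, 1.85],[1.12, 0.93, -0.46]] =v @ [[-4.04, -1.15, -0.33], [-0.88, 1.10, -0.27], [0.14, -1.29, -2.21]]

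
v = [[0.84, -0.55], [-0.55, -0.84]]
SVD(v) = [[-0.84,0.55], [0.55,0.84]] @ diag([1.004041831797859, 1.0040418317978588]) @ [[-1.00, -0.00], [-0.0, -1.00]]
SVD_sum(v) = [[0.84, 0.00], [-0.55, 0.00]] + [[0.00, -0.55], [0.00, -0.84]]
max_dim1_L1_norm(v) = 1.39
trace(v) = 0.00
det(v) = -1.01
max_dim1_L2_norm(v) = 1.0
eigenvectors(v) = [[0.96, 0.29], [-0.29, 0.96]]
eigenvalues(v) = [1.0, -1.0]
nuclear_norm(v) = 2.01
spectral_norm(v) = 1.00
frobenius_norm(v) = 1.42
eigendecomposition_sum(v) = [[0.92, -0.28], [-0.28, 0.08]] + [[-0.08,-0.28],[-0.28,-0.92]]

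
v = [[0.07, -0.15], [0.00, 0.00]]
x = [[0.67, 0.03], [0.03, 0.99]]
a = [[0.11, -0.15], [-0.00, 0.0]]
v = a @ x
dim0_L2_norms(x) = [0.67, 0.99]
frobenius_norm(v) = 0.17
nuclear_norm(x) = 1.66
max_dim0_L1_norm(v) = 0.15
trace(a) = 0.11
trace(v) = 0.07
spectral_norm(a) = 0.19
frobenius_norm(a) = 0.19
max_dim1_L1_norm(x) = 1.02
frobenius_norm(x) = 1.20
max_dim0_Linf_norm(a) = 0.15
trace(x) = 1.66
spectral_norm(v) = 0.17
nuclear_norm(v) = 0.17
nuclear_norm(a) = 0.19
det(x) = 0.66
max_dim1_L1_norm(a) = 0.26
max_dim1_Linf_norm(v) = 0.15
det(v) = 0.00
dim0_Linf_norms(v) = [0.07, 0.15]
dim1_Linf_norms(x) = [0.67, 0.99]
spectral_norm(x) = 0.99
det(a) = 0.00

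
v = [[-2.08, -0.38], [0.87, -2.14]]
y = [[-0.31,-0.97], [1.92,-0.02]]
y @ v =[[-0.20, 2.19], [-4.01, -0.69]]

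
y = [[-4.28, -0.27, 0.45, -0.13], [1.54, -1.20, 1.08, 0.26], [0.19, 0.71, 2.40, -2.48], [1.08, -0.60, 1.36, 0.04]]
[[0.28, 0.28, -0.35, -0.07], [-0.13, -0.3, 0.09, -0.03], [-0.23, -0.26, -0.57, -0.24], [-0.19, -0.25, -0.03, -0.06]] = y@ [[-0.07,-0.08,0.07,0.01],  [-0.11,0.07,-0.06,0.0],  [-0.13,-0.09,-0.11,-0.05],  [-0.07,0.03,0.11,0.05]]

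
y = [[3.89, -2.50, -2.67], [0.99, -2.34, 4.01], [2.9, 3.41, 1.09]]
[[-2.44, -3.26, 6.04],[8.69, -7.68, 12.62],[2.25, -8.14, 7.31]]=y@[[0.45, -2.01, 2.55], [-0.32, -0.19, -0.70], [1.87, -1.53, 2.11]]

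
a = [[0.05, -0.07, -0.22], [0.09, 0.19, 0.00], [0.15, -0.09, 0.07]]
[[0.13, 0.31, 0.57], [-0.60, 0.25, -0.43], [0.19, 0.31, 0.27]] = a @ [[-0.56, 2.57, 0.91], [-2.9, 0.11, -2.70], [0.20, -0.87, -1.53]]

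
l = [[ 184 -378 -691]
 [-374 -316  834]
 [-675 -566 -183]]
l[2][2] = -183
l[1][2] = 834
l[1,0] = -374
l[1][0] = -374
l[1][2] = 834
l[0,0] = 184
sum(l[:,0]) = -865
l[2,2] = -183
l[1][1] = -316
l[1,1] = -316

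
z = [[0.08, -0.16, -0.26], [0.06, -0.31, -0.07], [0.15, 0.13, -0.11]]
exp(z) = [[1.06, -0.16, -0.25], [0.05, 0.73, -0.06], [0.15, 0.09, 0.87]]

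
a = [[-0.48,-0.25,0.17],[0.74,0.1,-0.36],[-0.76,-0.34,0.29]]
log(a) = [[4.54, -4.01, -6.49], [0.50, 0.80, 1.79], [12.27, -6.22, -13.72]]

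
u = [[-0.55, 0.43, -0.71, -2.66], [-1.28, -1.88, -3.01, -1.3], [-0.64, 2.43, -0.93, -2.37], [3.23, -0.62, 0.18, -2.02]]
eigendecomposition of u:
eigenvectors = [[(0.06-0.32j),0.06+0.32j,0.20+0.19j,(0.2-0.19j)], [0.63+0.00j,(0.63-0j),(0.7+0j),0.70-0.00j], [(-0.01-0.62j),(-0.01+0.62j),(-0.36-0.42j),-0.36+0.42j], [-0.32-0.00j,(-0.32+0j),0.36+0.07j,(0.36-0.07j)]]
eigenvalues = [(-1.31+3.62j), (-1.31-3.62j), (-1.38+1.33j), (-1.38-1.33j)]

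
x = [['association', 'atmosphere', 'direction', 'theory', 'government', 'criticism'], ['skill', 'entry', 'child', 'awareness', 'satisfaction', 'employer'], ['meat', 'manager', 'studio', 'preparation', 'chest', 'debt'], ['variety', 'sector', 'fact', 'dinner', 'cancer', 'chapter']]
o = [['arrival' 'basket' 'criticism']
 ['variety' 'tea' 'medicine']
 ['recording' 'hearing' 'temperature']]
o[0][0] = 'arrival'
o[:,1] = ['basket', 'tea', 'hearing']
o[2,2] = 'temperature'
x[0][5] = 'criticism'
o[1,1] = 'tea'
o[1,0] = 'variety'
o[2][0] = 'recording'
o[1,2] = 'medicine'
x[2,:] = ['meat', 'manager', 'studio', 'preparation', 'chest', 'debt']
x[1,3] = 'awareness'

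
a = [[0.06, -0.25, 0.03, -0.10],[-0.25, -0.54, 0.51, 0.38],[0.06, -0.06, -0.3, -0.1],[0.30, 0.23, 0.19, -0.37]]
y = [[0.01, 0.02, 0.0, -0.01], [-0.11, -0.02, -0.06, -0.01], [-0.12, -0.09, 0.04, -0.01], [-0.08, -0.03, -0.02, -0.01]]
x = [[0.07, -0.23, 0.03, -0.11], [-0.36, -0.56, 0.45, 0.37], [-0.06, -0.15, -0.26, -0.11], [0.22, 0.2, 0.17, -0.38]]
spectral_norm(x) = 0.94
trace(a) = -1.15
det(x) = -0.01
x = y + a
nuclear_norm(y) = 0.31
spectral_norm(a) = 0.95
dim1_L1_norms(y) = [0.04, 0.2, 0.26, 0.14]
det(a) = 0.00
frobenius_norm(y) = 0.22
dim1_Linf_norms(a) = [0.25, 0.54, 0.3, 0.37]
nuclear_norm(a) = 1.79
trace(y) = 0.02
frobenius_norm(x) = 1.10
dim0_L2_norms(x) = [0.43, 0.65, 0.55, 0.55]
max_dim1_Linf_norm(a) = 0.54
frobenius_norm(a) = 1.12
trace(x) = -1.13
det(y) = -0.00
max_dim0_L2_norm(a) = 0.64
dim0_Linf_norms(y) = [0.12, 0.09, 0.06, 0.01]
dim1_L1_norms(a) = [0.44, 1.68, 0.52, 1.09]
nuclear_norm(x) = 1.83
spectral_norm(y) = 0.20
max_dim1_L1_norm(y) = 0.26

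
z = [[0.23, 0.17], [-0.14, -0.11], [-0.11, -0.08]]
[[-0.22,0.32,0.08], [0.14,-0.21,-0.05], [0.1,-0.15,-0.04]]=z@ [[0.09,-0.10,0.03], [-1.39,2.01,0.42]]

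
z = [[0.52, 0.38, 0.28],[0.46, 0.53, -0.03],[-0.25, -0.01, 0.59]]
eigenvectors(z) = [[0.57, -0.45, -0.06], [-0.75, -0.74, -0.60], [0.34, 0.50, 0.8]]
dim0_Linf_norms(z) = [0.52, 0.53, 0.59]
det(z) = 0.10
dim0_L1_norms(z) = [1.23, 0.92, 0.9]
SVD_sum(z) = [[0.49, 0.44, 0.06], [0.51, 0.46, 0.06], [-0.11, -0.09, -0.01]] + [[-0.04, 0.02, 0.20], [0.01, -0.01, -0.07], [-0.12, 0.05, 0.61]] + [[0.06, -0.07, 0.02], [-0.07, 0.08, -0.02], [-0.03, 0.03, -0.01]]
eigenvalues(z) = [0.19, 0.83, 0.62]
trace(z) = 1.64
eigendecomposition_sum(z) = [[0.09, -0.11, -0.07], [-0.12, 0.14, 0.1], [0.06, -0.06, -0.04]] + [[0.44, 0.54, 0.44], [0.72, 0.88, 0.72], [-0.48, -0.59, -0.49]] + [[-0.01,-0.05,-0.09],[-0.13,-0.49,-0.85],[0.18,0.65,1.12]]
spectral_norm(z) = 0.97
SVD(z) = [[-0.69, -0.32, 0.66], [-0.71, 0.11, -0.69], [0.15, -0.94, -0.30]] @ diag([0.9678090084675235, 0.661213855488475, 0.153107675964253]) @ [[-0.75, -0.66, -0.09],[0.18, -0.08, -0.98],[0.64, -0.75, 0.18]]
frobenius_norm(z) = 1.18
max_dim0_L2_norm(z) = 0.74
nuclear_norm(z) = 1.78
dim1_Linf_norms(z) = [0.52, 0.53, 0.59]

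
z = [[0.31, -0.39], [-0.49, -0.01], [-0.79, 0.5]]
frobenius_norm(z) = 1.17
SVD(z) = [[-0.41,  -0.56], [0.37,  -0.82], [0.83,  0.09]] @ diag([1.1240455479026192, 0.3146769871476151]) @ [[-0.86,0.51], [0.51,0.86]]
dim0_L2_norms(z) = [0.98, 0.63]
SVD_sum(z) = [[0.4, -0.24], [-0.36, 0.21], [-0.8, 0.48]] + [[-0.09, -0.15], [-0.13, -0.22], [0.01, 0.02]]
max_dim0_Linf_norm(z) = 0.79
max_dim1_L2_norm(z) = 0.93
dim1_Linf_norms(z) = [0.39, 0.49, 0.79]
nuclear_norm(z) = 1.44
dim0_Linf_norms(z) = [0.79, 0.5]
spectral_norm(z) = 1.12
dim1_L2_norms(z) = [0.5, 0.49, 0.93]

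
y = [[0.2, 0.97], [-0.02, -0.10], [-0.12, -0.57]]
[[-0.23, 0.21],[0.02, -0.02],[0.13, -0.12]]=y @ [[-0.08,  -0.03], [-0.22,  0.22]]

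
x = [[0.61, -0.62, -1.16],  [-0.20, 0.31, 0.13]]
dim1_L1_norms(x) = [2.39, 0.64]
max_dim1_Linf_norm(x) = 1.16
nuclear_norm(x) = 1.70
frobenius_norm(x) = 1.50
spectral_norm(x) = 1.49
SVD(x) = [[-0.98, 0.22], [0.22, 0.98]] @ diag([1.4857160425069342, 0.21851279376168165]) @ [[-0.43, 0.45, 0.78],  [-0.28, 0.76, -0.59]]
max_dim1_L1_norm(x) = 2.39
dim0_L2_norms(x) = [0.64, 0.69, 1.17]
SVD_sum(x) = [[0.62, -0.66, -1.13], [-0.14, 0.15, 0.26]] + [[-0.01, 0.04, -0.03], [-0.06, 0.16, -0.13]]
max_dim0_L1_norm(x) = 1.29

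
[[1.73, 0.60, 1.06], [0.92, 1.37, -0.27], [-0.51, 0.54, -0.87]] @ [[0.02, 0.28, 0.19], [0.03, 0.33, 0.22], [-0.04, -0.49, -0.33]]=[[0.01, 0.16, 0.11], [0.07, 0.84, 0.57], [0.04, 0.46, 0.31]]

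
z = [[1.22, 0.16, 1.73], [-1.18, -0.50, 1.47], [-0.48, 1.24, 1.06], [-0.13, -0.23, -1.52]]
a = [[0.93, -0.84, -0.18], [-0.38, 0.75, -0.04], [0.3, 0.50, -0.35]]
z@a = [[1.59, -0.04, -0.83], [-0.47, 1.35, -0.28], [-0.6, 1.86, -0.33], [-0.49, -0.82, 0.56]]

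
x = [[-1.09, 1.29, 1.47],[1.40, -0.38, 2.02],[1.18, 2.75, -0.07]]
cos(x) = [[-0.51, -0.27, -0.07], [0.02, -0.91, -0.08], [-0.33, 0.09, -0.86]]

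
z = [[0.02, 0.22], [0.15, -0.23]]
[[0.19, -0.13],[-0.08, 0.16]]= z @ [[0.7, 0.19],[0.81, -0.59]]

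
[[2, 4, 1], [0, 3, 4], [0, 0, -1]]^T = [[2, 0, 0], [4, 3, 0], [1, 4, -1]]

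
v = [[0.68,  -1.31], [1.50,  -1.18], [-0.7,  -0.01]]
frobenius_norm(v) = 2.51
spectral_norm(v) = 2.41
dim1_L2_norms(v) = [1.48, 1.91, 0.7]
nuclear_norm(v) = 3.12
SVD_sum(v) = [[1.00,-0.98], [1.35,-1.33], [-0.35,0.35]] + [[-0.32, -0.33], [0.15, 0.15], [-0.35, -0.36]]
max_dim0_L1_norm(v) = 2.88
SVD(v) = [[-0.58,  0.65], [-0.79,  -0.30], [0.20,  0.7]] @ diag([2.410334913270084, 0.7080152582192679]) @ [[-0.71, 0.7], [-0.70, -0.71]]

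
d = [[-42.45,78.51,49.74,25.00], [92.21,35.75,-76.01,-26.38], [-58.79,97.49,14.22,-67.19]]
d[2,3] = -67.19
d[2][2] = 14.22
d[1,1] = 35.75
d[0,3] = 25.0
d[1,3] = -26.38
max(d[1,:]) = 92.21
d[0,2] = 49.74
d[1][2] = -76.01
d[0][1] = 78.51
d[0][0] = -42.45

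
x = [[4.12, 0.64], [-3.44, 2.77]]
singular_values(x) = [5.56, 2.45]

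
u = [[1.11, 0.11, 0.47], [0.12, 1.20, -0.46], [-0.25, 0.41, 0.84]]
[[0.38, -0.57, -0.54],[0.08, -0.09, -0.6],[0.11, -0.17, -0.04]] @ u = [[0.49,  -0.86,  -0.01], [0.23,  -0.35,  -0.42], [0.11,  -0.21,  0.10]]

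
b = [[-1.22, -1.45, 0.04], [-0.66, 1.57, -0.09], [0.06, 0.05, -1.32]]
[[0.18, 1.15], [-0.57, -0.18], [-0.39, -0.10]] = b@ [[0.18, -0.54], [-0.27, -0.34], [0.29, 0.04]]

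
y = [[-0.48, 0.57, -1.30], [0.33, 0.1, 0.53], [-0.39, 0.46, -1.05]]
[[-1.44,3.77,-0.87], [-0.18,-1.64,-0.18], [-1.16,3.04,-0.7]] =y@[[0.41, -0.46, -0.83], [-2.47, -0.14, -1.27], [-0.13, -2.79, 0.42]]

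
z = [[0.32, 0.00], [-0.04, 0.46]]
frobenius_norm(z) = 0.56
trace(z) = 0.78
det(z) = 0.15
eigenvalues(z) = [0.46, 0.32]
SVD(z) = [[-0.11, 0.99], [0.99, 0.11]] @ diag([0.46331358268813794, 0.31771138490252754]) @ [[-0.16, 0.99], [0.99, 0.16]]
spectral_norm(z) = 0.46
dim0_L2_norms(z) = [0.32, 0.46]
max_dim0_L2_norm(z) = 0.46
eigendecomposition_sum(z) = [[0.00, 0.00], [-0.13, 0.46]] + [[0.32, 0.0], [0.09, 0.00]]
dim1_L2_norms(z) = [0.32, 0.46]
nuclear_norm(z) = 0.78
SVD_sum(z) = [[0.01, -0.05], [-0.08, 0.45]] + [[0.31,0.05],[0.04,0.01]]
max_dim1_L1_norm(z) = 0.5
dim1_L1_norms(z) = [0.32, 0.5]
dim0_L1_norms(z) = [0.36, 0.46]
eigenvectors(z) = [[0.00, 0.96], [1.00, 0.27]]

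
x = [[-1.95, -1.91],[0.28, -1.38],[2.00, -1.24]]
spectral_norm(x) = 2.90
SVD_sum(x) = [[-2.25,-1.44], [-0.43,-0.27], [0.86,0.55]] + [[0.30, -0.47], [0.71, -1.11], [1.14, -1.79]]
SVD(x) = [[-0.92,-0.22], [-0.18,-0.51], [0.35,-0.83]] @ diag([2.903500599854866, 2.557476151725062]) @ [[0.84, 0.54], [-0.54, 0.84]]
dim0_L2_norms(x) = [2.81, 2.66]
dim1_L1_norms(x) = [3.86, 1.66, 3.24]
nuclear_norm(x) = 5.46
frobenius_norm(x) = 3.87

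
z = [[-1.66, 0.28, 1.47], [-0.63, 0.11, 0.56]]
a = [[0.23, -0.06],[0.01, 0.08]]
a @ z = [[-0.34, 0.06, 0.30], [-0.07, 0.01, 0.06]]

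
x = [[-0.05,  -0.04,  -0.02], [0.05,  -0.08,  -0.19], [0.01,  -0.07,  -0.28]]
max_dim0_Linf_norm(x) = 0.28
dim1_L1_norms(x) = [0.11, 0.32, 0.36]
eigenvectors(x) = [[-0.69+0.00j, -0.69-0.00j, (0.14+0j)], [(0.23+0.65j), 0.23-0.65j, 0.58+0.00j], [(-0.12-0.17j), -0.12+0.17j, 0.80+0.00j]]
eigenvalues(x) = [(-0.04+0.03j), (-0.04-0.03j), (-0.33+0j)]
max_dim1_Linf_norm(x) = 0.28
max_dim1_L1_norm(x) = 0.36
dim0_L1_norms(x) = [0.11, 0.19, 0.49]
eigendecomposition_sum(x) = [[(-0.03+0.01j), (-0.01-0.02j), (0.01+0.01j)],[0.02+0.02j, -0.01+0.02j, (0.01-0.02j)],[(-0.01-0.01j), -0.01j, -0.00+0.01j]] + [[(-0.03-0.01j), -0.01+0.02j, (0.01-0.01j)], [0.02-0.02j, -0.01-0.02j, 0.01+0.02j], [-0.01+0.01j, 0.00+0.01j, -0.00-0.01j]] + [[0j, -0.01+0.00j, (-0.05-0j)],[(0.02+0j), (-0.05+0j), -0.20-0.00j],[(0.02+0j), -0.07+0.00j, -0.28-0.00j]]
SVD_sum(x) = [[0.0, -0.01, -0.02],[0.02, -0.06, -0.2],[0.03, -0.09, -0.27]] + [[-0.06, -0.02, 0.0], [0.02, 0.01, -0.0], [-0.01, -0.0, 0.00]] + [[0.00, -0.01, 0.0], [0.01, -0.02, 0.01], [-0.01, 0.02, -0.01]]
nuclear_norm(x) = 0.46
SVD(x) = [[0.07,-0.92,-0.39], [0.59,0.35,-0.73], [0.81,-0.17,0.56]] @ diag([0.35664586988671426, 0.06524866793395093, 0.038030708980953815]) @ [[0.09, -0.3, -0.95], [0.95, 0.32, -0.0], [-0.30, 0.90, -0.31]]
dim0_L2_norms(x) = [0.07, 0.11, 0.34]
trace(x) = -0.41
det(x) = -0.00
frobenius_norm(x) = 0.36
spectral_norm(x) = 0.36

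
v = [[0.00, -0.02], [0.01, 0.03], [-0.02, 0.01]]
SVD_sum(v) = [[-0.0,  -0.02], [0.0,  0.03], [0.00,  0.01]] + [[0.0, -0.00], [0.01, -0.0], [-0.02, 0.0]]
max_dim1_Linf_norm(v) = 0.03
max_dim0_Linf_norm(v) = 0.03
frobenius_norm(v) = 0.04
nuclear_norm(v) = 0.06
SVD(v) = [[0.53, 0.1], [-0.82, 0.3], [-0.21, -0.95]] @ diag([0.037562976757235904, 0.02211385939033157]) @ [[-0.11, -0.99], [0.99, -0.11]]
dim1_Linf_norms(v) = [0.02, 0.03, 0.02]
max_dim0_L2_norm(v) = 0.04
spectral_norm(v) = 0.04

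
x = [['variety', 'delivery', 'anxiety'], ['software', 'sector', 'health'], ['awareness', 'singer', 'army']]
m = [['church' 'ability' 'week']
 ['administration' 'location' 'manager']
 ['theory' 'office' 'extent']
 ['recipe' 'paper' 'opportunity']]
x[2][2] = 'army'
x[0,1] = 'delivery'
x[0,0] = 'variety'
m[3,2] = 'opportunity'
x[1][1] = 'sector'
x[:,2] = ['anxiety', 'health', 'army']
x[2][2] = 'army'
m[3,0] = 'recipe'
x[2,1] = 'singer'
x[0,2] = 'anxiety'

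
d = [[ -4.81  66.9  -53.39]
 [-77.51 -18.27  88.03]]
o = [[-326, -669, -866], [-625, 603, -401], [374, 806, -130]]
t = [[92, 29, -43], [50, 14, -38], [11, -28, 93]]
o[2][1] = 806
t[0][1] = 29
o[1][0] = -625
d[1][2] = 88.03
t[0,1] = 29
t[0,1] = 29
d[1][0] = -77.51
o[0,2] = -866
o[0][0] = -326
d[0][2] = -53.39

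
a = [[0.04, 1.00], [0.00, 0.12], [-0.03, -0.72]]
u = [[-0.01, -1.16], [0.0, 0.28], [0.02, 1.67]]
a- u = [[0.05, 2.16], [0.0, -0.16], [-0.05, -2.39]]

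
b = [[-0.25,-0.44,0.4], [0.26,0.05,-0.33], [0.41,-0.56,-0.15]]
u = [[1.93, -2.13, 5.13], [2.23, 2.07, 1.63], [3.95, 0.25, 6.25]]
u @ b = [[1.07, -3.83, 0.71], [0.65, -1.79, -0.04], [1.64, -5.23, 0.56]]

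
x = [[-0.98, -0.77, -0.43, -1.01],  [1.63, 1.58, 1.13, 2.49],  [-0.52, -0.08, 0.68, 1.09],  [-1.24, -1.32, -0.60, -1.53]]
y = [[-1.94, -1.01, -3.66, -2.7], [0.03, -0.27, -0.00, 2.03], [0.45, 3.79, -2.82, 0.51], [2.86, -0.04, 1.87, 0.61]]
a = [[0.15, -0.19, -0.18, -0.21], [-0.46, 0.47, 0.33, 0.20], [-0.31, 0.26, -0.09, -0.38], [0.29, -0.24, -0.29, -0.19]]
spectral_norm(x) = 4.65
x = a @ y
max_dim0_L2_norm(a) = 0.64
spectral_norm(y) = 6.11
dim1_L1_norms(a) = [0.73, 1.46, 1.04, 1.01]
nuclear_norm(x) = 6.09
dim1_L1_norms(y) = [9.31, 2.33, 7.57, 5.38]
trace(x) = -0.25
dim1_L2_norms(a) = [0.37, 0.76, 0.56, 0.51]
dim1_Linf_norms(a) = [0.21, 0.47, 0.38, 0.29]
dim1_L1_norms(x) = [3.19, 6.83, 2.37, 4.69]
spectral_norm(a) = 1.00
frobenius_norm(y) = 8.03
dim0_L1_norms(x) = [4.37, 3.75, 2.84, 6.12]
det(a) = -0.00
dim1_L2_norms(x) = [1.66, 3.55, 1.39, 2.45]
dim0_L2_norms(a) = [0.64, 0.62, 0.48, 0.51]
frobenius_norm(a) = 1.14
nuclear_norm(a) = 1.61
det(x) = 0.00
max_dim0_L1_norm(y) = 8.35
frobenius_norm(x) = 4.83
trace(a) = 0.34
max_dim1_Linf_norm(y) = 3.79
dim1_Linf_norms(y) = [3.66, 2.03, 3.79, 2.86]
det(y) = 77.95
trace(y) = -4.42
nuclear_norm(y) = 14.13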